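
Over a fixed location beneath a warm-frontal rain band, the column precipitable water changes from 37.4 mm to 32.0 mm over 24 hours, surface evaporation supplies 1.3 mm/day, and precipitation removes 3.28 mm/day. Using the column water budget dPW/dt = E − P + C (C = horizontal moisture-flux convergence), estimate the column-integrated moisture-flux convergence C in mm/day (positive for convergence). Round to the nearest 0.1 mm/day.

dPW/dt = (32.0 − 37.4) mm / (24/24 day) = -5.400 mm/day.
C = dPW/dt − E + P = (-5.400) − 1.3 + 3.28 = -3.4 mm/day.

C ≈ -3.4 mm/day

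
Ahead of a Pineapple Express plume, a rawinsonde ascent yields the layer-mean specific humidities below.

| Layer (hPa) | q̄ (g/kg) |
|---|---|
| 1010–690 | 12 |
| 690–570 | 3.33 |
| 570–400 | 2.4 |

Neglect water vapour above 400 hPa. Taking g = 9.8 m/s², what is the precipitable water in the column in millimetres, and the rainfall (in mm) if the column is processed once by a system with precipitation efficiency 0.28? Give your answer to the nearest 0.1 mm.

PW ≈ 47.4 mm; rainfall ≈ 13.3 mm

Precipitable water is the column-integrated vapour mass per unit area: PW = (1/g) Σ q̄ Δp, with q in kg/kg and Δp in Pa (1 kg/m² of water = 1 mm).
Layer 1010–690 hPa: Δp = 320 hPa = 32000 Pa, q̄ = 0.012 kg/kg → 0.012 × 32000 / 9.8 = 39.18 mm
Layer 690–570 hPa: Δp = 120 hPa = 12000 Pa, q̄ = 0.00333 kg/kg → 0.00333 × 12000 / 9.8 = 4.08 mm
Layer 570–400 hPa: Δp = 170 hPa = 17000 Pa, q̄ = 0.0024 kg/kg → 0.0024 × 17000 / 9.8 = 4.16 mm
PW = 39.18 + 4.08 + 4.16 = 47.42 ≈ 47.4 mm.
Rainfall = ε × PW = 0.28 × 47.4 = 13.3 mm.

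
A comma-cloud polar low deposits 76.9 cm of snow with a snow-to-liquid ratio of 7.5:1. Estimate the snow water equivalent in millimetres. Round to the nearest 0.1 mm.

SWE ≈ 102.5 mm

SWE = snow depth / ratio = 76.9 cm / 7.5 = 10.253 cm = 102.5 mm.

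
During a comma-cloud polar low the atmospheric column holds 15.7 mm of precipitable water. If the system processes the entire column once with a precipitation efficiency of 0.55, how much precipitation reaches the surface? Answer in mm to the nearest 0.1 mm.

Precipitation = ε × PW = 0.55 × 15.7 = 8.6 mm.

precipitation ≈ 8.6 mm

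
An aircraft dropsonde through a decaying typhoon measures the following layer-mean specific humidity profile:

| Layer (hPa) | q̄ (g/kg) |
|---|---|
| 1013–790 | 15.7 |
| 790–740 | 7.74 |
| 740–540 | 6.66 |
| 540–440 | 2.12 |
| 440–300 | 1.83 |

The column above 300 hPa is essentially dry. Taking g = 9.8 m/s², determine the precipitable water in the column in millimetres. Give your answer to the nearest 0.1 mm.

PW ≈ 58.0 mm

Precipitable water is the column-integrated vapour mass per unit area: PW = (1/g) Σ q̄ Δp, with q in kg/kg and Δp in Pa (1 kg/m² of water = 1 mm).
Layer 1013–790 hPa: Δp = 223 hPa = 22300 Pa, q̄ = 0.0157 kg/kg → 0.0157 × 22300 / 9.8 = 35.73 mm
Layer 790–740 hPa: Δp = 50 hPa = 5000 Pa, q̄ = 0.00774 kg/kg → 0.00774 × 5000 / 9.8 = 3.95 mm
Layer 740–540 hPa: Δp = 200 hPa = 20000 Pa, q̄ = 0.00666 kg/kg → 0.00666 × 20000 / 9.8 = 13.59 mm
Layer 540–440 hPa: Δp = 100 hPa = 10000 Pa, q̄ = 0.00212 kg/kg → 0.00212 × 10000 / 9.8 = 2.16 mm
Layer 440–300 hPa: Δp = 140 hPa = 14000 Pa, q̄ = 0.00183 kg/kg → 0.00183 × 14000 / 9.8 = 2.61 mm
PW = 35.73 + 3.95 + 13.59 + 2.16 + 2.61 = 58.04 ≈ 58.0 mm.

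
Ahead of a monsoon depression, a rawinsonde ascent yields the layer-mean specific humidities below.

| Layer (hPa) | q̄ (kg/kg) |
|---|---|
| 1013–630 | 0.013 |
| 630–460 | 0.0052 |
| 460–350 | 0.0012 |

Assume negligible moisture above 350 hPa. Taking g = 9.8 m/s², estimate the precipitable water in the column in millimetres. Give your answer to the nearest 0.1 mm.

Precipitable water is the column-integrated vapour mass per unit area: PW = (1/g) Σ q̄ Δp, with q in kg/kg and Δp in Pa (1 kg/m² of water = 1 mm).
Layer 1013–630 hPa: Δp = 383 hPa = 38300 Pa, q̄ = 0.013 kg/kg → 0.013 × 38300 / 9.8 = 50.81 mm
Layer 630–460 hPa: Δp = 170 hPa = 17000 Pa, q̄ = 0.0052 kg/kg → 0.0052 × 17000 / 9.8 = 9.02 mm
Layer 460–350 hPa: Δp = 110 hPa = 11000 Pa, q̄ = 0.0012 kg/kg → 0.0012 × 11000 / 9.8 = 1.35 mm
PW = 50.81 + 9.02 + 1.35 = 61.18 ≈ 61.2 mm.

PW ≈ 61.2 mm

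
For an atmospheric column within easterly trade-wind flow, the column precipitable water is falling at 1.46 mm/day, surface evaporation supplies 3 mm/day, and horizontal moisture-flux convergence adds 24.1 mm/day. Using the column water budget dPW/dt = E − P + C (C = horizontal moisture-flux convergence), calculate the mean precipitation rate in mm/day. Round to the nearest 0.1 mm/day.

P ≈ 28.6 mm/day

dPW/dt = -1.46 mm/day.
P = E + C − dPW/dt = 3 + (24.1) − (-1.46) = 28.6 mm/day.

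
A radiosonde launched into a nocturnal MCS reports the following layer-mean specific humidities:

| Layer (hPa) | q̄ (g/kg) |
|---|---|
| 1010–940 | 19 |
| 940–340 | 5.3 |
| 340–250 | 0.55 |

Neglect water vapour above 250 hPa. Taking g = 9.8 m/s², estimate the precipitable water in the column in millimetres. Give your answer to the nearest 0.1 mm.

Precipitable water is the column-integrated vapour mass per unit area: PW = (1/g) Σ q̄ Δp, with q in kg/kg and Δp in Pa (1 kg/m² of water = 1 mm).
Layer 1010–940 hPa: Δp = 70 hPa = 7000 Pa, q̄ = 0.019 kg/kg → 0.019 × 7000 / 9.8 = 13.57 mm
Layer 940–340 hPa: Δp = 600 hPa = 60000 Pa, q̄ = 0.0053 kg/kg → 0.0053 × 60000 / 9.8 = 32.45 mm
Layer 340–250 hPa: Δp = 90 hPa = 9000 Pa, q̄ = 0.00055 kg/kg → 0.00055 × 9000 / 9.8 = 0.51 mm
PW = 13.57 + 32.45 + 0.51 = 46.53 ≈ 46.5 mm.

PW ≈ 46.5 mm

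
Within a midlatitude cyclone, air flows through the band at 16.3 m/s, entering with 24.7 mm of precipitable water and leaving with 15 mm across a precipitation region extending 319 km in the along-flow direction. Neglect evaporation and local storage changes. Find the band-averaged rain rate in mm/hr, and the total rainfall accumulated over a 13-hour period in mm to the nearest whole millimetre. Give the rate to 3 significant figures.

Column moisture flux per unit crosswind length is F = V × PW.
Inflow: F_in = 16.3 × 24.7 = 402.61 mm·m/s
Outflow: F_out = 16.3 × 15 = 244.5 mm·m/s
Steady-state rate R = (F_in − F_out)/L = (402.61 − 244.5) / 319000 m = 4.956e-04 mm/s.
R = 4.956e-04 × 3600 = 1.78 mm/hr.
Over 13 h: total = 1.78 × 13 = 23.14 ≈ 23 mm.

R ≈ 1.78 mm/hr; total ≈ 23 mm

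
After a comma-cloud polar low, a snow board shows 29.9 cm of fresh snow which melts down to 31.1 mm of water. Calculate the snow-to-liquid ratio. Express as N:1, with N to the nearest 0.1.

ratio ≈ 9.6

Ratio = snow depth / SWE = 299 mm / 31.1 mm = 9.6, i.e. 9.6:1.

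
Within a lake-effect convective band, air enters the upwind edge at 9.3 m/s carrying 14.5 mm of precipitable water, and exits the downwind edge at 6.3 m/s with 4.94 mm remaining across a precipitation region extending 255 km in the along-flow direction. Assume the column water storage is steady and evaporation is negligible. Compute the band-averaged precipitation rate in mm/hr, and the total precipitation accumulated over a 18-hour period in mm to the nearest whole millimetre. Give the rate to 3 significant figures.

Column moisture flux per unit crosswind length is F = V × PW.
Inflow: F_in = 9.3 × 14.5 = 134.85 mm·m/s
Outflow: F_out = 6.3 × 4.94 = 31.122 mm·m/s
Steady-state rate R = (F_in − F_out)/L = (134.85 − 31.122) / 255000 m = 4.068e-04 mm/s.
R = 4.068e-04 × 3600 = 1.46 mm/hr.
Over 18 h: total = 1.46 × 18 = 26.28 ≈ 26 mm.

R ≈ 1.46 mm/hr; total ≈ 26 mm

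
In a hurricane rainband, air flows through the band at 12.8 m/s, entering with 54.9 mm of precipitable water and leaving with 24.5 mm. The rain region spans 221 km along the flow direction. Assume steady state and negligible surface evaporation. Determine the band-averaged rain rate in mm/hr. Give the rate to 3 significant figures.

R ≈ 6.34 mm/hr

Column moisture flux per unit crosswind length is F = V × PW.
Inflow: F_in = 12.8 × 54.9 = 702.72 mm·m/s
Outflow: F_out = 12.8 × 24.5 = 313.6 mm·m/s
Steady-state rate R = (F_in − F_out)/L = (702.72 − 313.6) / 221000 m = 1.761e-03 mm/s.
R = 1.761e-03 × 3600 = 6.34 mm/hr.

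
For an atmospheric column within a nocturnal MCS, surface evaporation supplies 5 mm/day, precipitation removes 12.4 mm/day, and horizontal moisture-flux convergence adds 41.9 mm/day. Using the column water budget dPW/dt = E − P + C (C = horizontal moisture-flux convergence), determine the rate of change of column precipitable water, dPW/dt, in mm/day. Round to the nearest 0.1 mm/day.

dPW/dt ≈ 34.5 mm/day

dPW/dt = E − P + C = 5 − 12.4 + (41.9) = 34.5 mm/day.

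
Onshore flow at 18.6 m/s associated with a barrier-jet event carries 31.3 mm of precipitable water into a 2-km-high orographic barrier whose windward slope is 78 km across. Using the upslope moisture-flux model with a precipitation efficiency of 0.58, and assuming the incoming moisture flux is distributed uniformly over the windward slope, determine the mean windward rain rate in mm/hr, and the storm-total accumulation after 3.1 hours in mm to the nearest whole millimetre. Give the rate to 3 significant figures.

Incoming column moisture flux per unit ridge length: F = V × PW = 18.6 × 31.3 = 582.18 mm·m/s.
Spread over the 78 km slope with efficiency ε = 0.58: R = ε·F/W = 0.58 × 582.18 / 78000 m = 4.329e-03 mm/s.
R = 4.329e-03 × 3600 = 15.6 mm/hr.
Over 3.1 h: total = 15.6 × 3.1 = 48.36 ≈ 48 mm.

R ≈ 15.6 mm/hr; total ≈ 48 mm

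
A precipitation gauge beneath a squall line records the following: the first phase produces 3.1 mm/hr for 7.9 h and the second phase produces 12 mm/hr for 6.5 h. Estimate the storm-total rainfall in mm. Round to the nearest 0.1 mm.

total ≈ 102.5 mm

Total = Σ Rᵢ Δtᵢ = 3.1 × 7.9 + 12 × 6.5
      = 24.49 + 78 = 102.5 mm.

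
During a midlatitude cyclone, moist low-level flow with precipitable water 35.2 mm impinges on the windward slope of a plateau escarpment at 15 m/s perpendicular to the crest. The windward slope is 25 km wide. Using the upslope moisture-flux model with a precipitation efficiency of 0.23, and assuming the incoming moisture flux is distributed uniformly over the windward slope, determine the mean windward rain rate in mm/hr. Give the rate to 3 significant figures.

Incoming column moisture flux per unit ridge length: F = V × PW = 15 × 35.2 = 528 mm·m/s.
Spread over the 25 km slope with efficiency ε = 0.23: R = ε·F/W = 0.23 × 528 / 25000 m = 4.858e-03 mm/s.
R = 4.858e-03 × 3600 = 17.5 mm/hr.

R ≈ 17.5 mm/hr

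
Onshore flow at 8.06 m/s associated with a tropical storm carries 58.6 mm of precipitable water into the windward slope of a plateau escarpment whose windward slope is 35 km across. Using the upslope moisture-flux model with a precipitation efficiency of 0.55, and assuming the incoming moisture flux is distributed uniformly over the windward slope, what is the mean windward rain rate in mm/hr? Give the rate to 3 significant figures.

R ≈ 26.7 mm/hr

Incoming column moisture flux per unit ridge length: F = V × PW = 8.06 × 58.6 = 472.316 mm·m/s.
Spread over the 35 km slope with efficiency ε = 0.55: R = ε·F/W = 0.55 × 472.316 / 35000 m = 7.422e-03 mm/s.
R = 7.422e-03 × 3600 = 26.7 mm/hr.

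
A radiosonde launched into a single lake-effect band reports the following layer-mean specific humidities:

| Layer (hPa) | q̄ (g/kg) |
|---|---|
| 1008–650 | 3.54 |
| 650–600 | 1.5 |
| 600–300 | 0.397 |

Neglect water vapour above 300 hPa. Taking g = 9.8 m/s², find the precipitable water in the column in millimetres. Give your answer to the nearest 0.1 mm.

PW ≈ 14.9 mm

Precipitable water is the column-integrated vapour mass per unit area: PW = (1/g) Σ q̄ Δp, with q in kg/kg and Δp in Pa (1 kg/m² of water = 1 mm).
Layer 1008–650 hPa: Δp = 358 hPa = 35800 Pa, q̄ = 0.00354 kg/kg → 0.00354 × 35800 / 9.8 = 12.93 mm
Layer 650–600 hPa: Δp = 50 hPa = 5000 Pa, q̄ = 0.0015 kg/kg → 0.0015 × 5000 / 9.8 = 0.77 mm
Layer 600–300 hPa: Δp = 300 hPa = 30000 Pa, q̄ = 0.000397 kg/kg → 0.000397 × 30000 / 9.8 = 1.22 mm
PW = 12.93 + 0.77 + 1.22 = 14.92 ≈ 14.9 mm.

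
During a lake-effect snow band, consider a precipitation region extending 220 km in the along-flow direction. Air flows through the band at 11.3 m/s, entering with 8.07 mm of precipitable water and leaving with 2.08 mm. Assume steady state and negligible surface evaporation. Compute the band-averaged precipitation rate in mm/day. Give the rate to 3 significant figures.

Column moisture flux per unit crosswind length is F = V × PW.
Inflow: F_in = 11.3 × 8.07 = 91.191 mm·m/s
Outflow: F_out = 11.3 × 2.08 = 23.504 mm·m/s
Steady-state rate R = (F_in − F_out)/L = (91.191 − 23.504) / 220000 m = 3.077e-04 mm/s.
R = 3.077e-04 × 3600 × 24 = 26.6 mm/day.

R ≈ 26.6 mm/day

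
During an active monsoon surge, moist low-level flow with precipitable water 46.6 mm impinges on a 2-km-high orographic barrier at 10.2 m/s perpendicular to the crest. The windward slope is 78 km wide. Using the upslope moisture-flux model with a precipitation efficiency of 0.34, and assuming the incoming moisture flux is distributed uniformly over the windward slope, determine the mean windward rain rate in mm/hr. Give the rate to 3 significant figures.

Incoming column moisture flux per unit ridge length: F = V × PW = 10.2 × 46.6 = 475.32 mm·m/s.
Spread over the 78 km slope with efficiency ε = 0.34: R = ε·F/W = 0.34 × 475.32 / 78000 m = 2.072e-03 mm/s.
R = 2.072e-03 × 3600 = 7.46 mm/hr.

R ≈ 7.46 mm/hr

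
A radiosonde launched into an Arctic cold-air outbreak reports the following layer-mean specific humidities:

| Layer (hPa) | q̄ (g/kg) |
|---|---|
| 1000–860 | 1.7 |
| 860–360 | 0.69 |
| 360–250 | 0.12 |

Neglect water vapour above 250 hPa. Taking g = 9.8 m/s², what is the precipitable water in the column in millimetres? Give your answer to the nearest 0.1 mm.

PW ≈ 6.1 mm

Precipitable water is the column-integrated vapour mass per unit area: PW = (1/g) Σ q̄ Δp, with q in kg/kg and Δp in Pa (1 kg/m² of water = 1 mm).
Layer 1000–860 hPa: Δp = 140 hPa = 14000 Pa, q̄ = 0.0017 kg/kg → 0.0017 × 14000 / 9.8 = 2.43 mm
Layer 860–360 hPa: Δp = 500 hPa = 50000 Pa, q̄ = 0.00069 kg/kg → 0.00069 × 50000 / 9.8 = 3.52 mm
Layer 360–250 hPa: Δp = 110 hPa = 11000 Pa, q̄ = 0.00012 kg/kg → 0.00012 × 11000 / 9.8 = 0.13 mm
PW = 2.43 + 3.52 + 0.13 = 6.08 ≈ 6.1 mm.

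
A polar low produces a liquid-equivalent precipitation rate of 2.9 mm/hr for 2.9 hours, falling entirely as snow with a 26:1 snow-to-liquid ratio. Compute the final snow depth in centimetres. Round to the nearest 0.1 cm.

Liquid-equivalent depth = 2.9 × 2.9 = 8.41 mm.
Snow depth = 8.41 mm × 26 = 218.66 mm = 21.9 cm.

snow depth ≈ 21.9 cm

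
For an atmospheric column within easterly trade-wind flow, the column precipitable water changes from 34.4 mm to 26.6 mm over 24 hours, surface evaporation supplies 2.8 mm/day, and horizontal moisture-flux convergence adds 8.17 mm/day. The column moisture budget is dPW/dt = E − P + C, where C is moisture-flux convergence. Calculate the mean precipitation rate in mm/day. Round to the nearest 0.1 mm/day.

P ≈ 18.8 mm/day

dPW/dt = (26.6 − 34.4) mm / (24/24 day) = -7.800 mm/day.
P = E + C − dPW/dt = 2.8 + (8.17) − (-7.800) = 18.8 mm/day.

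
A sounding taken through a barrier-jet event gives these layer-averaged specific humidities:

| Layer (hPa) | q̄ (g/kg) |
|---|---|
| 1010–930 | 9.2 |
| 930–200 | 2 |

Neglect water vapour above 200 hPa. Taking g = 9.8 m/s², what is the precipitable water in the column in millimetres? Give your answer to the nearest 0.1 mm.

Precipitable water is the column-integrated vapour mass per unit area: PW = (1/g) Σ q̄ Δp, with q in kg/kg and Δp in Pa (1 kg/m² of water = 1 mm).
Layer 1010–930 hPa: Δp = 80 hPa = 8000 Pa, q̄ = 0.0092 kg/kg → 0.0092 × 8000 / 9.8 = 7.51 mm
Layer 930–200 hPa: Δp = 730 hPa = 73000 Pa, q̄ = 0.002 kg/kg → 0.002 × 73000 / 9.8 = 14.90 mm
PW = 7.51 + 14.90 = 22.41 ≈ 22.4 mm.

PW ≈ 22.4 mm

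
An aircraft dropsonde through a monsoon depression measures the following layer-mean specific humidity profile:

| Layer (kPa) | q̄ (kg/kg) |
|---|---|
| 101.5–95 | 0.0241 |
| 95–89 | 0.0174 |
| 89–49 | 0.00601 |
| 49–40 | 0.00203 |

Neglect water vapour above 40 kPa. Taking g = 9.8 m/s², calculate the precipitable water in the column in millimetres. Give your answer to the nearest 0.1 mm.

Precipitable water is the column-integrated vapour mass per unit area: PW = (1/g) Σ q̄ Δp, with q in kg/kg and Δp in Pa (1 kg/m² of water = 1 mm).
Layer 101.5–95 kPa: Δp = 65 hPa = 6500 Pa, q̄ = 0.0241 kg/kg → 0.0241 × 6500 / 9.8 = 15.98 mm
Layer 95–89 kPa: Δp = 60 hPa = 6000 Pa, q̄ = 0.0174 kg/kg → 0.0174 × 6000 / 9.8 = 10.65 mm
Layer 89–49 kPa: Δp = 400 hPa = 40000 Pa, q̄ = 0.00601 kg/kg → 0.00601 × 40000 / 9.8 = 24.53 mm
Layer 49–40 kPa: Δp = 90 hPa = 9000 Pa, q̄ = 0.00203 kg/kg → 0.00203 × 9000 / 9.8 = 1.86 mm
PW = 15.98 + 10.65 + 24.53 + 1.86 = 53.02 ≈ 53.0 mm.

PW ≈ 53.0 mm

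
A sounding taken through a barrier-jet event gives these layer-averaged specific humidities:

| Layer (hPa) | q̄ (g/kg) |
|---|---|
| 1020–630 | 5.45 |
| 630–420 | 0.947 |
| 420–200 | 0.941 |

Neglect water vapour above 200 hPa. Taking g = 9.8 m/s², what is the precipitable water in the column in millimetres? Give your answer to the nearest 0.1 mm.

Precipitable water is the column-integrated vapour mass per unit area: PW = (1/g) Σ q̄ Δp, with q in kg/kg and Δp in Pa (1 kg/m² of water = 1 mm).
Layer 1020–630 hPa: Δp = 390 hPa = 39000 Pa, q̄ = 0.00545 kg/kg → 0.00545 × 39000 / 9.8 = 21.69 mm
Layer 630–420 hPa: Δp = 210 hPa = 21000 Pa, q̄ = 0.000947 kg/kg → 0.000947 × 21000 / 9.8 = 2.03 mm
Layer 420–200 hPa: Δp = 220 hPa = 22000 Pa, q̄ = 0.000941 kg/kg → 0.000941 × 22000 / 9.8 = 2.11 mm
PW = 21.69 + 2.03 + 2.11 = 25.83 ≈ 25.8 mm.

PW ≈ 25.8 mm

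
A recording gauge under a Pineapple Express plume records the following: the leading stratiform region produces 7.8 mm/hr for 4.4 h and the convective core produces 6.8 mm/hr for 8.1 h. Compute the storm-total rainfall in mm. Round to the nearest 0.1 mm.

Total = Σ Rᵢ Δtᵢ = 7.8 × 4.4 + 6.8 × 8.1
      = 34.32 + 55.08 = 89.4 mm.

total ≈ 89.4 mm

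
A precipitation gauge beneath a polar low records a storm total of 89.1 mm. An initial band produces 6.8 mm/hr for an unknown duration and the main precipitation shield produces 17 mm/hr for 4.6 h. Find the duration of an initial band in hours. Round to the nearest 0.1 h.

Known phases: 17 × 4.6 = 78.2 mm.
Remaining depth = 89.1 − 78.2 = 10.9 mm.
Duration = 10.9 / 6.8 = 1.6 h.

duration ≈ 1.6 h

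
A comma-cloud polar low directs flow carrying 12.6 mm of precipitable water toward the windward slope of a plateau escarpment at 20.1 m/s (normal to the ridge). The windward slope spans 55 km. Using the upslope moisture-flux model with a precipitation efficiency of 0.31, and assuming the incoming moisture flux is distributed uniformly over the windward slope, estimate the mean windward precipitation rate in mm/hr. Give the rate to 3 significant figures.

Incoming column moisture flux per unit ridge length: F = V × PW = 20.1 × 12.6 = 253.26 mm·m/s.
Spread over the 55 km slope with efficiency ε = 0.31: R = ε·F/W = 0.31 × 253.26 / 55000 m = 1.427e-03 mm/s.
R = 1.427e-03 × 3600 = 5.14 mm/hr.

R ≈ 5.14 mm/hr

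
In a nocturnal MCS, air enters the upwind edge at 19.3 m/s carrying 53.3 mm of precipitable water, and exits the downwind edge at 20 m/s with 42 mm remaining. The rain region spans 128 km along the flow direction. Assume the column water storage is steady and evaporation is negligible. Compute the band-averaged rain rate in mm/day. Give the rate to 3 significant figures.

R ≈ 127 mm/day

Column moisture flux per unit crosswind length is F = V × PW.
Inflow: F_in = 19.3 × 53.3 = 1028.69 mm·m/s
Outflow: F_out = 20 × 42 = 840 mm·m/s
Steady-state rate R = (F_in − F_out)/L = (1028.69 − 840) / 128000 m = 1.474e-03 mm/s.
R = 1.474e-03 × 3600 × 24 = 127 mm/day.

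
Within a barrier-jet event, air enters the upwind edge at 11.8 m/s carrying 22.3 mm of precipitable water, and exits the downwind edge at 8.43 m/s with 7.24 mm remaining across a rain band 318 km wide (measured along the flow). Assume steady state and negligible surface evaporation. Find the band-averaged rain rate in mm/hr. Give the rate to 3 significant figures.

Column moisture flux per unit crosswind length is F = V × PW.
Inflow: F_in = 11.8 × 22.3 = 263.14 mm·m/s
Outflow: F_out = 8.43 × 7.24 = 61.0332 mm·m/s
Steady-state rate R = (F_in − F_out)/L = (263.14 − 61.0332) / 318000 m = 6.356e-04 mm/s.
R = 6.356e-04 × 3600 = 2.29 mm/hr.

R ≈ 2.29 mm/hr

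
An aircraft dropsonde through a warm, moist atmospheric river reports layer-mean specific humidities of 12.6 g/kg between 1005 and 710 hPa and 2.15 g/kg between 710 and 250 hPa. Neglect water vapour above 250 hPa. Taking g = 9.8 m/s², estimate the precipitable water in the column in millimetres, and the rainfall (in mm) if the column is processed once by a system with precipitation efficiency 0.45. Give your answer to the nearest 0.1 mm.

PW ≈ 48.0 mm; rainfall ≈ 21.6 mm

Precipitable water is the column-integrated vapour mass per unit area: PW = (1/g) Σ q̄ Δp, with q in kg/kg and Δp in Pa (1 kg/m² of water = 1 mm).
Layer 1005–710 hPa: Δp = 295 hPa = 29500 Pa, q̄ = 0.0126 kg/kg → 0.0126 × 29500 / 9.8 = 37.93 mm
Layer 710–250 hPa: Δp = 460 hPa = 46000 Pa, q̄ = 0.00215 kg/kg → 0.00215 × 46000 / 9.8 = 10.09 mm
PW = 37.93 + 10.09 = 48.02 ≈ 48.0 mm.
Rainfall = ε × PW = 0.45 × 48.0 = 21.6 mm.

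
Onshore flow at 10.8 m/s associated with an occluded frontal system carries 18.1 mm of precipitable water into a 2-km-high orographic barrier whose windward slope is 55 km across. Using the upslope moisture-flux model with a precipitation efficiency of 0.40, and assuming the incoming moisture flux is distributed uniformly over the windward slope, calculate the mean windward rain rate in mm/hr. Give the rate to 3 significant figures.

Incoming column moisture flux per unit ridge length: F = V × PW = 10.8 × 18.1 = 195.48 mm·m/s.
Spread over the 55 km slope with efficiency ε = 0.40: R = ε·F/W = 0.40 × 195.48 / 55000 m = 1.422e-03 mm/s.
R = 1.422e-03 × 3600 = 5.12 mm/hr.

R ≈ 5.12 mm/hr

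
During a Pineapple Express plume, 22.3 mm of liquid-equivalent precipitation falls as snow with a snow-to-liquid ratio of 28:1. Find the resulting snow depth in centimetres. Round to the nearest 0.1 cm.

snow depth ≈ 62.4 cm

Snow depth = liquid × ratio = 22.3 mm × 28 = 624.4 mm = 62.4 cm.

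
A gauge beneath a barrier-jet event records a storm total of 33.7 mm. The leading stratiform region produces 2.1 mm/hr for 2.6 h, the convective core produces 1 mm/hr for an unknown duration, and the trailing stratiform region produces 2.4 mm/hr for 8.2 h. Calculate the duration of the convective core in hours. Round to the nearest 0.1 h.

duration ≈ 8.6 h

Known phases: 2.1 × 2.6 + 2.4 × 8.2 = 5.46 + 19.68 = 25.14 mm.
Remaining depth = 33.7 − 25.14 = 8.56 mm.
Duration = 8.56 / 1 = 8.6 h.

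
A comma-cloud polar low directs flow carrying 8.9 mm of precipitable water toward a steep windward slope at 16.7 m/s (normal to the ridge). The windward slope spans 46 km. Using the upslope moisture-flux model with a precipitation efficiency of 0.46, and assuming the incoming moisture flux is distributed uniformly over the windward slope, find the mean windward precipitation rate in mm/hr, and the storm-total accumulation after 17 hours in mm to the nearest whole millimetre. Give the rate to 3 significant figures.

R ≈ 5.35 mm/hr; total ≈ 91 mm

Incoming column moisture flux per unit ridge length: F = V × PW = 16.7 × 8.9 = 148.63 mm·m/s.
Spread over the 46 km slope with efficiency ε = 0.46: R = ε·F/W = 0.46 × 148.63 / 46000 m = 1.486e-03 mm/s.
R = 1.486e-03 × 3600 = 5.35 mm/hr.
Over 17 h: total = 5.35 × 17 = 90.95 ≈ 91 mm.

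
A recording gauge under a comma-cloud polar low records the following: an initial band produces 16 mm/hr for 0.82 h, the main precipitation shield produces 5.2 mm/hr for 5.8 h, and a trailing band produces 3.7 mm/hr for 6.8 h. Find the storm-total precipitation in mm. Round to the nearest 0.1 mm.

Total = Σ Rᵢ Δtᵢ = 16 × 0.82 + 5.2 × 5.8 + 3.7 × 6.8
      = 13.12 + 30.16 + 25.16 = 68.4 mm.

total ≈ 68.4 mm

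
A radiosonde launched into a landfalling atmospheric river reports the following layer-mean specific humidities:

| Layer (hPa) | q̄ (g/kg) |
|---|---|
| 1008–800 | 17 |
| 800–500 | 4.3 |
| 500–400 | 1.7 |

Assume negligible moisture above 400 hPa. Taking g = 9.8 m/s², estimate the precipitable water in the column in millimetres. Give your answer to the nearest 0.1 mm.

Precipitable water is the column-integrated vapour mass per unit area: PW = (1/g) Σ q̄ Δp, with q in kg/kg and Δp in Pa (1 kg/m² of water = 1 mm).
Layer 1008–800 hPa: Δp = 208 hPa = 20800 Pa, q̄ = 0.017 kg/kg → 0.017 × 20800 / 9.8 = 36.08 mm
Layer 800–500 hPa: Δp = 300 hPa = 30000 Pa, q̄ = 0.0043 kg/kg → 0.0043 × 30000 / 9.8 = 13.16 mm
Layer 500–400 hPa: Δp = 100 hPa = 10000 Pa, q̄ = 0.0017 kg/kg → 0.0017 × 10000 / 9.8 = 1.73 mm
PW = 36.08 + 13.16 + 1.73 = 50.97 ≈ 51.0 mm.

PW ≈ 51.0 mm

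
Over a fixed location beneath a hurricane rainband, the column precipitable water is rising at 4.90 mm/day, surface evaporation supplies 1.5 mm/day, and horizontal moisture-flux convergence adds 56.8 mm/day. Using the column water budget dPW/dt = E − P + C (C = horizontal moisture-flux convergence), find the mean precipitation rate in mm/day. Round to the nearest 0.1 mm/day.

dPW/dt = +4.90 mm/day.
P = E + C − dPW/dt = 1.5 + (56.8) − (+4.90) = 53.4 mm/day.

P ≈ 53.4 mm/day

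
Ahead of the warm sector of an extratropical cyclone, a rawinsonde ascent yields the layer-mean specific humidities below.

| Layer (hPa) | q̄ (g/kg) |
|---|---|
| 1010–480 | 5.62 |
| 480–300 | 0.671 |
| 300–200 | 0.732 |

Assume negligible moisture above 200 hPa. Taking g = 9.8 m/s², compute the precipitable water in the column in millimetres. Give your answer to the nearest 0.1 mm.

PW ≈ 32.4 mm

Precipitable water is the column-integrated vapour mass per unit area: PW = (1/g) Σ q̄ Δp, with q in kg/kg and Δp in Pa (1 kg/m² of water = 1 mm).
Layer 1010–480 hPa: Δp = 530 hPa = 53000 Pa, q̄ = 0.00562 kg/kg → 0.00562 × 53000 / 9.8 = 30.39 mm
Layer 480–300 hPa: Δp = 180 hPa = 18000 Pa, q̄ = 0.000671 kg/kg → 0.000671 × 18000 / 9.8 = 1.23 mm
Layer 300–200 hPa: Δp = 100 hPa = 10000 Pa, q̄ = 0.000732 kg/kg → 0.000732 × 10000 / 9.8 = 0.75 mm
PW = 30.39 + 1.23 + 0.75 = 32.37 ≈ 32.4 mm.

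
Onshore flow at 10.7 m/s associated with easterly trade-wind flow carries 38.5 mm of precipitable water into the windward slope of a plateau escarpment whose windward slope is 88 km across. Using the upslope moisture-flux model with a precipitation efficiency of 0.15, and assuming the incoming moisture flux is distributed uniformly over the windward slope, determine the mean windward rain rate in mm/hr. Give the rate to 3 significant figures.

Incoming column moisture flux per unit ridge length: F = V × PW = 10.7 × 38.5 = 411.95 mm·m/s.
Spread over the 88 km slope with efficiency ε = 0.15: R = ε·F/W = 0.15 × 411.95 / 88000 m = 7.022e-04 mm/s.
R = 7.022e-04 × 3600 = 2.53 mm/hr.

R ≈ 2.53 mm/hr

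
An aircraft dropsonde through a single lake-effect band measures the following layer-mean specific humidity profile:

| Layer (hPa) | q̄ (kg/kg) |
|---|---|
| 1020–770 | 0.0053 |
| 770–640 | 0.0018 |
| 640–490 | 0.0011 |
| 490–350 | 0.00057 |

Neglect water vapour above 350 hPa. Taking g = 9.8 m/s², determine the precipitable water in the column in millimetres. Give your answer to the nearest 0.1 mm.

Precipitable water is the column-integrated vapour mass per unit area: PW = (1/g) Σ q̄ Δp, with q in kg/kg and Δp in Pa (1 kg/m² of water = 1 mm).
Layer 1020–770 hPa: Δp = 250 hPa = 25000 Pa, q̄ = 0.0053 kg/kg → 0.0053 × 25000 / 9.8 = 13.52 mm
Layer 770–640 hPa: Δp = 130 hPa = 13000 Pa, q̄ = 0.0018 kg/kg → 0.0018 × 13000 / 9.8 = 2.39 mm
Layer 640–490 hPa: Δp = 150 hPa = 15000 Pa, q̄ = 0.0011 kg/kg → 0.0011 × 15000 / 9.8 = 1.68 mm
Layer 490–350 hPa: Δp = 140 hPa = 14000 Pa, q̄ = 0.00057 kg/kg → 0.00057 × 14000 / 9.8 = 0.81 mm
PW = 13.52 + 2.39 + 1.68 + 0.81 = 18.40 ≈ 18.4 mm.

PW ≈ 18.4 mm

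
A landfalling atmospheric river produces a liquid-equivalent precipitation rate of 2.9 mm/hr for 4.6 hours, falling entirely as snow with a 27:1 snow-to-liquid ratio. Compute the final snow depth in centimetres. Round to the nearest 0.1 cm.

Liquid-equivalent depth = 2.9 × 4.6 = 13.34 mm.
Snow depth = 13.34 mm × 27 = 360.18 mm = 36.0 cm.

snow depth ≈ 36.0 cm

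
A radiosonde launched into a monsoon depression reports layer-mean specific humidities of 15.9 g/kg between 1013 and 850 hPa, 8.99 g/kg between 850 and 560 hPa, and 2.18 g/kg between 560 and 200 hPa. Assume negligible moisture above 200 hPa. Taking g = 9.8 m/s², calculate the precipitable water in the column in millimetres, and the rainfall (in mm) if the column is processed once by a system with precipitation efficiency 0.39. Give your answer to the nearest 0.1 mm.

PW ≈ 61.1 mm; rainfall ≈ 23.8 mm

Precipitable water is the column-integrated vapour mass per unit area: PW = (1/g) Σ q̄ Δp, with q in kg/kg and Δp in Pa (1 kg/m² of water = 1 mm).
Layer 1013–850 hPa: Δp = 163 hPa = 16300 Pa, q̄ = 0.0159 kg/kg → 0.0159 × 16300 / 9.8 = 26.45 mm
Layer 850–560 hPa: Δp = 290 hPa = 29000 Pa, q̄ = 0.00899 kg/kg → 0.00899 × 29000 / 9.8 = 26.60 mm
Layer 560–200 hPa: Δp = 360 hPa = 36000 Pa, q̄ = 0.00218 kg/kg → 0.00218 × 36000 / 9.8 = 8.01 mm
PW = 26.45 + 26.60 + 8.01 = 61.06 ≈ 61.1 mm.
Rainfall = ε × PW = 0.39 × 61.1 = 23.8 mm.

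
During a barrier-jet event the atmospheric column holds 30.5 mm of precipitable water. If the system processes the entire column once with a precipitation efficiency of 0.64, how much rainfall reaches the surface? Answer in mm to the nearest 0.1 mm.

rainfall ≈ 19.5 mm

Rainfall = ε × PW = 0.64 × 30.5 = 19.5 mm.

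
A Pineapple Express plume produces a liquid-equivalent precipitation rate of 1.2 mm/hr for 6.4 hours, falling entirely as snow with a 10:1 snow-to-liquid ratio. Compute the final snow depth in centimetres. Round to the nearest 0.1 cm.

snow depth ≈ 7.7 cm

Liquid-equivalent depth = 1.2 × 6.4 = 7.68 mm.
Snow depth = 7.68 mm × 10 = 76.8 mm = 7.7 cm.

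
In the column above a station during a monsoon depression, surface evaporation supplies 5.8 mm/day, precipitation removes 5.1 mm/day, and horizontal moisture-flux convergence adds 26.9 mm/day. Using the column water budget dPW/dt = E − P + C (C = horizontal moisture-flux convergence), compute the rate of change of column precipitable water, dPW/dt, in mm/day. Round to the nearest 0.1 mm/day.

dPW/dt ≈ 27.6 mm/day

dPW/dt = E − P + C = 5.8 − 5.1 + (26.9) = 27.6 mm/day.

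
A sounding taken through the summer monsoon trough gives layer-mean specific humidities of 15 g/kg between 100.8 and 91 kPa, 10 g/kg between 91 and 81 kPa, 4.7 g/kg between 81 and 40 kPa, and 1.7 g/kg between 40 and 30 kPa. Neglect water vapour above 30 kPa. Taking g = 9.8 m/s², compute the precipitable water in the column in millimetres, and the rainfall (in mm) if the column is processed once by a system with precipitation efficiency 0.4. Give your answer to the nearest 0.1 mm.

PW ≈ 46.6 mm; rainfall ≈ 18.6 mm

Precipitable water is the column-integrated vapour mass per unit area: PW = (1/g) Σ q̄ Δp, with q in kg/kg and Δp in Pa (1 kg/m² of water = 1 mm).
Layer 100.8–91 kPa: Δp = 98 hPa = 9800 Pa, q̄ = 0.015 kg/kg → 0.015 × 9800 / 9.8 = 15.00 mm
Layer 91–81 kPa: Δp = 100 hPa = 10000 Pa, q̄ = 0.01 kg/kg → 0.01 × 10000 / 9.8 = 10.20 mm
Layer 81–40 kPa: Δp = 410 hPa = 41000 Pa, q̄ = 0.0047 kg/kg → 0.0047 × 41000 / 9.8 = 19.66 mm
Layer 40–30 kPa: Δp = 100 hPa = 10000 Pa, q̄ = 0.0017 kg/kg → 0.0017 × 10000 / 9.8 = 1.73 mm
PW = 15.00 + 10.20 + 19.66 + 1.73 = 46.59 ≈ 46.6 mm.
Rainfall = ε × PW = 0.4 × 46.6 = 18.6 mm.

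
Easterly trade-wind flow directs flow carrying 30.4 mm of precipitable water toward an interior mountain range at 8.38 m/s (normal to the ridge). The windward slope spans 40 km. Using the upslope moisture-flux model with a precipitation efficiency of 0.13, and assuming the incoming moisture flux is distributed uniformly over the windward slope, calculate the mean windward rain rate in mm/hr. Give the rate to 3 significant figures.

Incoming column moisture flux per unit ridge length: F = V × PW = 8.38 × 30.4 = 254.752 mm·m/s.
Spread over the 40 km slope with efficiency ε = 0.13: R = ε·F/W = 0.13 × 254.752 / 40000 m = 8.279e-04 mm/s.
R = 8.279e-04 × 3600 = 2.98 mm/hr.

R ≈ 2.98 mm/hr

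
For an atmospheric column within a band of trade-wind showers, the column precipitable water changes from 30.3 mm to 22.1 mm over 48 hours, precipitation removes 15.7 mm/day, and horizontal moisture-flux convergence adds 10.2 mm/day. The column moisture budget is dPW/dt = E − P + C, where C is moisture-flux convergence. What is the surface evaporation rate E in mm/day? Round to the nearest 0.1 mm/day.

dPW/dt = (22.1 − 30.3) mm / (48/24 day) = -4.100 mm/day.
E = dPW/dt + P − C = (-4.100) + 15.7 − (10.2) = 1.4 mm/day.

E ≈ 1.4 mm/day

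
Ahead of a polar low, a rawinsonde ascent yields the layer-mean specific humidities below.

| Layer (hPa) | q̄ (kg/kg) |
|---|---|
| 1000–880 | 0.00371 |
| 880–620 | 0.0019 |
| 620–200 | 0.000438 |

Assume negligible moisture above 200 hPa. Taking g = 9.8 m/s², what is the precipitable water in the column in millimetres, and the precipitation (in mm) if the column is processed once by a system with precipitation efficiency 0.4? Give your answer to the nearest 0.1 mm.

PW ≈ 11.5 mm; precipitation ≈ 4.6 mm

Precipitable water is the column-integrated vapour mass per unit area: PW = (1/g) Σ q̄ Δp, with q in kg/kg and Δp in Pa (1 kg/m² of water = 1 mm).
Layer 1000–880 hPa: Δp = 120 hPa = 12000 Pa, q̄ = 0.00371 kg/kg → 0.00371 × 12000 / 9.8 = 4.54 mm
Layer 880–620 hPa: Δp = 260 hPa = 26000 Pa, q̄ = 0.0019 kg/kg → 0.0019 × 26000 / 9.8 = 5.04 mm
Layer 620–200 hPa: Δp = 420 hPa = 42000 Pa, q̄ = 0.000438 kg/kg → 0.000438 × 42000 / 9.8 = 1.88 mm
PW = 4.54 + 5.04 + 1.88 = 11.46 ≈ 11.5 mm.
Precipitation = ε × PW = 0.4 × 11.5 = 4.6 mm.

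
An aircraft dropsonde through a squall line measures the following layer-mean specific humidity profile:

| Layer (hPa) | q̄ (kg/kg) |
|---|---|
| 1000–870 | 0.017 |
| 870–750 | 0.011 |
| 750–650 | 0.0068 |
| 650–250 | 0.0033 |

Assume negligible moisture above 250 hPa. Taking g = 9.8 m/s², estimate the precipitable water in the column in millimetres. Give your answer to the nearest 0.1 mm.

PW ≈ 56.4 mm

Precipitable water is the column-integrated vapour mass per unit area: PW = (1/g) Σ q̄ Δp, with q in kg/kg and Δp in Pa (1 kg/m² of water = 1 mm).
Layer 1000–870 hPa: Δp = 130 hPa = 13000 Pa, q̄ = 0.017 kg/kg → 0.017 × 13000 / 9.8 = 22.55 mm
Layer 870–750 hPa: Δp = 120 hPa = 12000 Pa, q̄ = 0.011 kg/kg → 0.011 × 12000 / 9.8 = 13.47 mm
Layer 750–650 hPa: Δp = 100 hPa = 10000 Pa, q̄ = 0.0068 kg/kg → 0.0068 × 10000 / 9.8 = 6.94 mm
Layer 650–250 hPa: Δp = 400 hPa = 40000 Pa, q̄ = 0.0033 kg/kg → 0.0033 × 40000 / 9.8 = 13.47 mm
PW = 22.55 + 13.47 + 6.94 + 13.47 = 56.43 ≈ 56.4 mm.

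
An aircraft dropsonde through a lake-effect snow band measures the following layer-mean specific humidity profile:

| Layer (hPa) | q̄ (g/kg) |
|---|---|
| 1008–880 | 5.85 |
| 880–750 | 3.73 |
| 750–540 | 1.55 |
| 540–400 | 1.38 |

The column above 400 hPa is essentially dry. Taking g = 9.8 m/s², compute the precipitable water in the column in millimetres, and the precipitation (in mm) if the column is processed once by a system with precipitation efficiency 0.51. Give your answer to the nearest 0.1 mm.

PW ≈ 17.9 mm; precipitation ≈ 9.1 mm

Precipitable water is the column-integrated vapour mass per unit area: PW = (1/g) Σ q̄ Δp, with q in kg/kg and Δp in Pa (1 kg/m² of water = 1 mm).
Layer 1008–880 hPa: Δp = 128 hPa = 12800 Pa, q̄ = 0.00585 kg/kg → 0.00585 × 12800 / 9.8 = 7.64 mm
Layer 880–750 hPa: Δp = 130 hPa = 13000 Pa, q̄ = 0.00373 kg/kg → 0.00373 × 13000 / 9.8 = 4.95 mm
Layer 750–540 hPa: Δp = 210 hPa = 21000 Pa, q̄ = 0.00155 kg/kg → 0.00155 × 21000 / 9.8 = 3.32 mm
Layer 540–400 hPa: Δp = 140 hPa = 14000 Pa, q̄ = 0.00138 kg/kg → 0.00138 × 14000 / 9.8 = 1.97 mm
PW = 7.64 + 4.95 + 3.32 + 1.97 = 17.88 ≈ 17.9 mm.
Precipitation = ε × PW = 0.51 × 17.9 = 9.1 mm.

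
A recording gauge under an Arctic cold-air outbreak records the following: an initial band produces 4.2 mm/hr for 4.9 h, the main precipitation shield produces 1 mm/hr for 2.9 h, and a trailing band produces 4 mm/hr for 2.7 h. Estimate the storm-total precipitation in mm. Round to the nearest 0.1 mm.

Total = Σ Rᵢ Δtᵢ = 4.2 × 4.9 + 1 × 2.9 + 4 × 2.7
      = 20.58 + 2.9 + 10.8 = 34.3 mm.

total ≈ 34.3 mm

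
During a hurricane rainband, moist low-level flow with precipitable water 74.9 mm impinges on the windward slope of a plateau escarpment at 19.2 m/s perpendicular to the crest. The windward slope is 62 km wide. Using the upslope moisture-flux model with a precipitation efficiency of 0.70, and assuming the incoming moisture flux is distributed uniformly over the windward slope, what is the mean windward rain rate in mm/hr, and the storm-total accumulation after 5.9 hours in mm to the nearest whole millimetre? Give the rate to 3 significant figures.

Incoming column moisture flux per unit ridge length: F = V × PW = 19.2 × 74.9 = 1438.08 mm·m/s.
Spread over the 62 km slope with efficiency ε = 0.70: R = ε·F/W = 0.70 × 1438.08 / 62000 m = 1.624e-02 mm/s.
R = 1.624e-02 × 3600 = 58.5 mm/hr.
Over 5.9 h: total = 58.5 × 5.9 = 345.15 ≈ 345 mm.

R ≈ 58.5 mm/hr; total ≈ 345 mm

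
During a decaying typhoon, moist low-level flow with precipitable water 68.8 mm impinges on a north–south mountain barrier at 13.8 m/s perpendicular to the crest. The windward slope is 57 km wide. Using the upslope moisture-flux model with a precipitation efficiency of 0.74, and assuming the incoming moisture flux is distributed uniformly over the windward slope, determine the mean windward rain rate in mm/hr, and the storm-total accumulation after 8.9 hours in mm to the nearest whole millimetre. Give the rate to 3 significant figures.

R ≈ 44.4 mm/hr; total ≈ 395 mm

Incoming column moisture flux per unit ridge length: F = V × PW = 13.8 × 68.8 = 949.44 mm·m/s.
Spread over the 57 km slope with efficiency ε = 0.74: R = ε·F/W = 0.74 × 949.44 / 57000 m = 1.233e-02 mm/s.
R = 1.233e-02 × 3600 = 44.4 mm/hr.
Over 8.9 h: total = 44.4 × 8.9 = 395.16 ≈ 395 mm.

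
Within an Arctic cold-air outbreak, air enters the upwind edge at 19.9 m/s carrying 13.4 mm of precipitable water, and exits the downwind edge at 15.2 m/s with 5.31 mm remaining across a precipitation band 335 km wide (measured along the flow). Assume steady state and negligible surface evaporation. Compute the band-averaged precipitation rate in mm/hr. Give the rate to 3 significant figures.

R ≈ 2.00 mm/hr

Column moisture flux per unit crosswind length is F = V × PW.
Inflow: F_in = 19.9 × 13.4 = 266.66 mm·m/s
Outflow: F_out = 15.2 × 5.31 = 80.712 mm·m/s
Steady-state rate R = (F_in − F_out)/L = (266.66 − 80.712) / 335000 m = 5.551e-04 mm/s.
R = 5.551e-04 × 3600 = 2.00 mm/hr.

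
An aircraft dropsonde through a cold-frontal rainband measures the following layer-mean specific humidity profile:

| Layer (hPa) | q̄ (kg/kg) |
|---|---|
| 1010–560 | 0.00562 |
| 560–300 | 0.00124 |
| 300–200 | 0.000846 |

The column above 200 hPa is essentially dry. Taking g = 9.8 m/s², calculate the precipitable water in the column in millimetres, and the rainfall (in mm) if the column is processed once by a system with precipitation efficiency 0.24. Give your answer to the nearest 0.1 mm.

Precipitable water is the column-integrated vapour mass per unit area: PW = (1/g) Σ q̄ Δp, with q in kg/kg and Δp in Pa (1 kg/m² of water = 1 mm).
Layer 1010–560 hPa: Δp = 450 hPa = 45000 Pa, q̄ = 0.00562 kg/kg → 0.00562 × 45000 / 9.8 = 25.81 mm
Layer 560–300 hPa: Δp = 260 hPa = 26000 Pa, q̄ = 0.00124 kg/kg → 0.00124 × 26000 / 9.8 = 3.29 mm
Layer 300–200 hPa: Δp = 100 hPa = 10000 Pa, q̄ = 0.000846 kg/kg → 0.000846 × 10000 / 9.8 = 0.86 mm
PW = 25.81 + 3.29 + 0.86 = 29.96 ≈ 30.0 mm.
Rainfall = ε × PW = 0.24 × 30.0 = 7.2 mm.

PW ≈ 30.0 mm; rainfall ≈ 7.2 mm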